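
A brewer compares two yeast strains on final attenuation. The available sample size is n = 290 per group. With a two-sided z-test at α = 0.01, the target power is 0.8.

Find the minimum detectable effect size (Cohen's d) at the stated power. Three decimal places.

Need Φ(δ − 2.576) = 0.8, so δ = 2.576 + 0.842 = 3.417.
(Lower-tail contribution to power is negligible for δ > 0.)
δ = d·√(n/2) ⇒ d = δ/√(n/2) = 3.417/√(290/2) = 0.2838.

d ≈ 0.284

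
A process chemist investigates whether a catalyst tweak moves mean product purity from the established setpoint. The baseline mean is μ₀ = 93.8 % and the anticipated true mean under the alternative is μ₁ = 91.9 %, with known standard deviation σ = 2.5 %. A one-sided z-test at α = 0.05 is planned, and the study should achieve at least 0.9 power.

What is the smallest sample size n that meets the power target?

Standardized effect: d = |μ₁ − μ₀| / σ = |91.9 − 93.8| / 2.5 = 0.7600
For power 0.9 need Φ(δ − z_{0.05}) = 0.9, so δ = z_{0.05} + z_{0.10} = 1.645 + 1.282 = 2.926.
δ = d·√n ⇒ n = (δ/d)² = (2.926 / 0.7600)² = 14.83.
Rounding up, n = 15.

n = 15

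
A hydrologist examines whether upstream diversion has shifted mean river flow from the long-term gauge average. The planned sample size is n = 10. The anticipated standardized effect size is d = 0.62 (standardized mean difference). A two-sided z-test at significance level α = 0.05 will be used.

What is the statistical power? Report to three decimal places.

Noncentrality parameter: δ = d·√n = 0.62 × √10 = 1.9606
Critical value for a two-sided test at α = 0.05: z_{α/2} = 1.960.
Power = Φ(δ − 1.960) + Φ(−δ − 1.960) = Φ(0.001) + Φ(-3.921) = 0.5003 + 0.0000 = 0.5003.

Power ≈ 0.500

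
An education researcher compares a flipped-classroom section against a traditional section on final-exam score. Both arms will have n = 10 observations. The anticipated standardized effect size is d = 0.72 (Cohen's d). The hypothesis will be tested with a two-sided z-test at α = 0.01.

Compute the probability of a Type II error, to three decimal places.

β ≈ 0.833

Noncentrality parameter: δ = d·√(n/2) = 0.72 × √(10/2) = 1.6100
Critical value for a two-sided test at α = 0.01: z_{α/2} = 2.576.
Power = Φ(δ − 2.576) + Φ(−δ − 2.576) = Φ(-0.966) + Φ(-4.186) = 0.1671 + 0.0000 = 0.1671.
Type II error: β = 1 − power = 1 − 0.1671 = 0.8329.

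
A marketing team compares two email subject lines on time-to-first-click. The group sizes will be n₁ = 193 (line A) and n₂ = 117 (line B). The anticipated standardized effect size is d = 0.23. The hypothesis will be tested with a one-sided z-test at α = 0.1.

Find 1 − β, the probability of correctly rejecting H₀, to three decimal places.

Noncentrality parameter: δ = d / √(1/n₁ + 1/n₂) = 0.23 / √(1/193 + 1/117) = 1.9630
Critical value for a one-sided test at α = 0.1: z_α = 1.282.
Power = P(Z > 1.282 − δ) = Φ(0.681) = 0.7522.

Power ≈ 0.752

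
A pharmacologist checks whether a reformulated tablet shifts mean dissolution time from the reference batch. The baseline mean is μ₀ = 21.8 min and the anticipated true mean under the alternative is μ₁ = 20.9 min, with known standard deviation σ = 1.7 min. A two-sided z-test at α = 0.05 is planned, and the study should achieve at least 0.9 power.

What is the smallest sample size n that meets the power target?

Standardized effect: d = |μ₁ − μ₀| / σ = |20.9 − 21.8| / 1.7 = 0.5294
Set Φ(δ − 1.960) = 0.9; then δ − 1.960 = Φ⁻¹(0.9) = 1.282, giving δ = 3.242.
(Ignoring the negligible lower-tail rejection probability gives the usual closed-form inversion.)
δ = d·√n ⇒ n = (δ/d)² = (3.242 / 0.5294)² = 37.49.
Rounding up, n = 38.

n = 38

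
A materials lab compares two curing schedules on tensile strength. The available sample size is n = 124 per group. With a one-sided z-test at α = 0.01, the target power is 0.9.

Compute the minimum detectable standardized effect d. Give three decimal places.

Need Φ(δ − 2.326) = 0.9, so δ = 2.326 + 1.282 = 3.608.
δ = d·√(n/2) ⇒ d = δ/√(n/2) = 3.608/√(124/2) = 0.4582.

d ≈ 0.458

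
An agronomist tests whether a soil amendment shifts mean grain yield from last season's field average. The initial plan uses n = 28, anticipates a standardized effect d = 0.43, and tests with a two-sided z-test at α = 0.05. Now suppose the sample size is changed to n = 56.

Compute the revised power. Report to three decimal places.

With n = 56: δ = d·√n = 0.43 × √56 = 3.2178. Critical value z_{0.025} = 1.960.
Revised power = Φ(δ − 1.960) + Φ(−δ − 1.960) = Φ(1.258) + Φ(-5.178) = 0.8958 + 0.0000 = 0.8958.

Power ≈ 0.896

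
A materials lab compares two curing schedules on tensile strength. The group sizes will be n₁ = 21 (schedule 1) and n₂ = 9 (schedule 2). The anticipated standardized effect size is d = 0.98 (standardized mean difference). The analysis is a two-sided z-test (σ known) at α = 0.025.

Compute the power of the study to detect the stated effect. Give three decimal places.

Power ≈ 0.586

Noncentrality parameter: δ = d / √(1/n₁ + 1/n₂) = 0.98 / √(1/21 + 1/9) = 2.4598
Critical value for a two-sided test at α = 0.025: z_{α/2} = 2.241.
Power = Φ(δ − 2.241) + Φ(−δ − 2.241) = Φ(0.218) + Φ(-4.701) = 0.5864 + 0.0000 = 0.5864.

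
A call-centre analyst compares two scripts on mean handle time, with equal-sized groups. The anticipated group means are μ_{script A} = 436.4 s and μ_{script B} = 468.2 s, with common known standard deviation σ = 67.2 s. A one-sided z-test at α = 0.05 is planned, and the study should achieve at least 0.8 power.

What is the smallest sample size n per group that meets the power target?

Standardized effect: d = |μ_{script A} − μ_{script B}| / σ = |436.4 − 468.2| / 67.2 = 0.4732
Set Φ(δ − 1.645) = 0.8; then δ − 1.645 = Φ⁻¹(0.8) = 0.842, giving δ = 2.486.
δ = d·√(n/2) ⇒ n = 2(δ/d)² = 2 × (2.486 / 0.4732)² = 55.22.
Rounding up, n = 56 per group.

n = 56 per group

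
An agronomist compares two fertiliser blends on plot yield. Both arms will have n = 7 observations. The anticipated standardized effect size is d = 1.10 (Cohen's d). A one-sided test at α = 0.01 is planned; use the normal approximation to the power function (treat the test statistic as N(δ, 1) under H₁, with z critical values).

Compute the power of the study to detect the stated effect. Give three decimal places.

Noncentrality parameter: δ = d·√(n/2) = 1.10 × √(7/2) = 2.0579
One-sided α = 0.01 → critical value z_{0.01} = 2.326.
Power = P(Z > 2.326 − δ) = Φ(-0.268) = 0.3942.

Power ≈ 0.394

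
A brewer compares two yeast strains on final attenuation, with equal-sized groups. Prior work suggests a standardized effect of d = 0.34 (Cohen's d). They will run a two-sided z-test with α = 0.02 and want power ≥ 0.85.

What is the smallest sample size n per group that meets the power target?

n = 196 per group

Set Φ(δ − 2.326) = 0.85; then δ − 2.326 = Φ⁻¹(0.85) = 1.036, giving δ = 3.363.
(The Φ(−δ − z_{α/2}) term is vanishingly small for δ > 0 and is dropped in the standard sample-size formula.)
δ = d·√(n/2) ⇒ n = 2(δ/d)² = 2 × (3.363 / 0.34)² = 195.65.
Rounding up, n = 196 per group.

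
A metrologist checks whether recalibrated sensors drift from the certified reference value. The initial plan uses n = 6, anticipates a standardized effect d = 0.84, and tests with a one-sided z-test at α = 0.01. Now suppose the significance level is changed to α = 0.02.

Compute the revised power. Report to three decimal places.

Power ≈ 0.502

δ = d·√n = 0.84 × √6 = 2.0576 (unchanged). New critical value: z_{0.02} = 2.054.
Revised power = P(Z > 2.054 − δ) = Φ(0.004) = 0.5015.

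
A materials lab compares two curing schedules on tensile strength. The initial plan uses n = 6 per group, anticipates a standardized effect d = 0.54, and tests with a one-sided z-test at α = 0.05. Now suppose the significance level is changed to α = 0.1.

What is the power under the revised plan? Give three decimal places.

Power ≈ 0.365

δ = d·√(n/2) = 0.54 × √(6/2) = 0.9353 (unchanged). New critical value: z_{0.1} = 1.282.
Revised power = P(Z > 1.282 − δ) = Φ(-0.346) = 0.3646.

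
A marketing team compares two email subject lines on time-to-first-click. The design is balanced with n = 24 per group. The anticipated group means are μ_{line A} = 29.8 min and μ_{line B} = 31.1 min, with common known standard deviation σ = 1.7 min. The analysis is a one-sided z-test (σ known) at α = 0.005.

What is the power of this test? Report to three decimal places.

Power ≈ 0.529

Standardized effect: d = |μ_{line A} − μ_{line B}| / σ = |29.8 − 31.1| / 1.7 = 0.7647
Noncentrality parameter: δ = d·√(n/2) = 0.7647 × √(24/2) = 2.6490
One-sided α = 0.005 → critical value z_{0.005} = 2.576.
Power = Φ(δ − 2.576) = Φ(0.073) = 0.5292.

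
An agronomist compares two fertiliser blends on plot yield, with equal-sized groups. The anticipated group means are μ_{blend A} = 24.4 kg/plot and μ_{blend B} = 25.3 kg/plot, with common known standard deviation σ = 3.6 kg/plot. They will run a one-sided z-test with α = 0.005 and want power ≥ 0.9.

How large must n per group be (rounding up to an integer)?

Standardized effect: d = |μ_{blend A} − μ_{blend B}| / σ = |24.4 − 25.3| / 3.6 = 0.2500
Set Φ(δ − 2.576) = 0.9; then δ − 2.576 = Φ⁻¹(0.9) = 1.282, giving δ = 3.857.
δ = d·√(n/2) ⇒ n = 2(δ/d)² = 2 × (3.857 / 0.2500)² = 476.14.
Rounding up, n = 477 per group.

n = 477 per group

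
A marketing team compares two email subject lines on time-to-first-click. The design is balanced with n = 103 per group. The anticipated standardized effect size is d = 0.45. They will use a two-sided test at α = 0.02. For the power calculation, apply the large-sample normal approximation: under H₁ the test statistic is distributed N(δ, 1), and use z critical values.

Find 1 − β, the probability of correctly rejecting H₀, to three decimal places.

Noncentrality parameter: δ = d·√(n/2) = 0.45 × √(103/2) = 3.2294
Critical value for a two-sided test at α = 0.02: z_{α/2} = 2.326.
Power = Φ(δ − 2.326) + Φ(−δ − 2.326) = Φ(0.903) + Φ(-5.556) = 0.8167 + 0.0000 = 0.8167.

Power ≈ 0.817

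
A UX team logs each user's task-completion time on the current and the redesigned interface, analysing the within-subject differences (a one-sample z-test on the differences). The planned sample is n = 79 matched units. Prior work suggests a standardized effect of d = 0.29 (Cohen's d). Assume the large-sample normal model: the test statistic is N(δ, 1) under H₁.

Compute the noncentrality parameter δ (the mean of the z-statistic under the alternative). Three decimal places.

δ ≈ 2.578

δ = d·√n = 0.29 × √79 = 2.5776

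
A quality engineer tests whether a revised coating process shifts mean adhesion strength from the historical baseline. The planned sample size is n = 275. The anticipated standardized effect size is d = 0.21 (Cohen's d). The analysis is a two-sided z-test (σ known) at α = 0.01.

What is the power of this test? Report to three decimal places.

Noncentrality parameter: δ = d·√n = 0.21 × √275 = 3.4825
Two-sided α = 0.01 → critical value z_{0.005} = 2.576.
Power = Φ(δ − 2.576) + Φ(−δ − 2.576) = Φ(0.907) + Φ(-6.058) = 0.8177 + 0.0000 = 0.8177.

Power ≈ 0.818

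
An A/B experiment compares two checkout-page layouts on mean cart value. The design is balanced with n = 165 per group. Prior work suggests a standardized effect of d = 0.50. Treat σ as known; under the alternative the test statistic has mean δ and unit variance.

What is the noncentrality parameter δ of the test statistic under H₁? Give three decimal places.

δ ≈ 4.541

δ = d·√(n/2) = 0.50 × √(165/2) = 4.5415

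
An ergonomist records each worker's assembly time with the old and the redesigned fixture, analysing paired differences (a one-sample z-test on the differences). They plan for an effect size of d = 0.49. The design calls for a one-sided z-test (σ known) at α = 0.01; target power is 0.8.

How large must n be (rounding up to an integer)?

For power 0.8 need Φ(δ − z_{0.01}) = 0.8, so δ = z_{0.01} + z_{0.20} = 2.326 + 0.842 = 3.168.
δ = d·√n ⇒ n = (δ/d)² = (3.168 / 0.49)² = 41.80.
Round up to the next whole unit.

n = 42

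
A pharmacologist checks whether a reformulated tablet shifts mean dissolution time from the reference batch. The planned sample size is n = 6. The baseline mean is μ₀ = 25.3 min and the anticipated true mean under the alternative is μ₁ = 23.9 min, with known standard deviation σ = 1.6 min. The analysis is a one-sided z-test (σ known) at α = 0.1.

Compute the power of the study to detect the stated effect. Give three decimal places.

Power ≈ 0.806

Standardized effect: d = |μ₁ − μ₀| / σ = |23.9 − 25.3| / 1.6 = 0.8750
Noncentrality parameter: δ = d·√n = 0.8750 × √6 = 2.1433
Critical value for a one-sided test at α = 0.1: z_α = 1.282.
Power = P(Z > 1.282 − δ) = Φ(0.862) = 0.8056.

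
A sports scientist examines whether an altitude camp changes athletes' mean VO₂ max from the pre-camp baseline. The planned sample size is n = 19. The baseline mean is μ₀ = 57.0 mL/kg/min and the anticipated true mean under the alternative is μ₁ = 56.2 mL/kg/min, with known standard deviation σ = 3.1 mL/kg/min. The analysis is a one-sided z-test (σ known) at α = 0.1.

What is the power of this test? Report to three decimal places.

Standardized effect: d = |μ₁ − μ₀| / σ = |56.2 − 57.0| / 3.1 = 0.2581
Noncentrality parameter: δ = d·√n = 0.2581 × √19 = 1.1249
One-sided α = 0.1 → critical value z_{0.1} = 1.282.
Power = P(Z > 1.282 − δ) = Φ(-0.157) = 0.4378.

Power ≈ 0.438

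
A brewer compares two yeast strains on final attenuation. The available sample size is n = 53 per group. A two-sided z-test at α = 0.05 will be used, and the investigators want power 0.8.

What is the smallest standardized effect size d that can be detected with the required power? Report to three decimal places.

d ≈ 0.544

Required noncentrality: δ = z_{0.025} + z_{0.20} = 1.960 + 0.842 = 2.802.
(The second rejection-region term Φ(−δ − z_{α/2}) is negligible and dropped.)
δ = d·√(n/2) ⇒ d = δ/√(n/2) = 2.802/√(53/2) = 0.5442.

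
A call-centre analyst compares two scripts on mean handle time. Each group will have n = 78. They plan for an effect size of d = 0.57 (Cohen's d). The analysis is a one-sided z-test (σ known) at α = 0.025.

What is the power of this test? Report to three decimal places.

Power ≈ 0.945

Noncentrality parameter: δ = d·√(n/2) = 0.57 × √(78/2) = 3.5596
One-sided α = 0.025 → critical value z_{0.025} = 1.960.
Power = Φ(δ − 1.960) = Φ(1.600) = 0.9452.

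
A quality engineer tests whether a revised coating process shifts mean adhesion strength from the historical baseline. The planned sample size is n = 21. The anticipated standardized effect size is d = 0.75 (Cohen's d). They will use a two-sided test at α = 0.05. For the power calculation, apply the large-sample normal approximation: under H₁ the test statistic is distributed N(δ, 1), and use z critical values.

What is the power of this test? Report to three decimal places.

Noncentrality parameter: δ = d·√n = 0.75 × √21 = 3.4369
Two-sided α = 0.05 → critical value z_{0.025} = 1.960.
Power = Φ(δ − 1.960) + Φ(−δ − 1.960) = Φ(1.477) + Φ(-5.397) = 0.9302 + 0.0000 = 0.9302.

Power ≈ 0.930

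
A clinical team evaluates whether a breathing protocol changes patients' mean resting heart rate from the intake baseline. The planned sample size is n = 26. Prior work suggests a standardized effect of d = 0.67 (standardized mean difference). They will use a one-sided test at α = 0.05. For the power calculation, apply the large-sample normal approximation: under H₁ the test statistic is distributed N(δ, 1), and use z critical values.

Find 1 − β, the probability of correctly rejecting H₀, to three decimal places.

Noncentrality parameter: δ = d·√n = 0.67 × √26 = 3.4163
One-sided α = 0.05 → critical value z_{0.05} = 1.645.
Power = P(Z > 1.645 − δ) = Φ(1.771) = 0.9618.

Power ≈ 0.962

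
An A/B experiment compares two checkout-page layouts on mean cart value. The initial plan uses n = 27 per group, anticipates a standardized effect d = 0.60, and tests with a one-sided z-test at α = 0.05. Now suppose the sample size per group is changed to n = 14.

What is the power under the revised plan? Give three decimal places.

Power ≈ 0.477

With n = 14 per group: δ = d·√(n/2) = 0.60 × √(14/2) = 1.5875. Critical value z_{0.05} = 1.645.
Revised power = P(Z > 1.645 − δ) = Φ(-0.057) = 0.4771.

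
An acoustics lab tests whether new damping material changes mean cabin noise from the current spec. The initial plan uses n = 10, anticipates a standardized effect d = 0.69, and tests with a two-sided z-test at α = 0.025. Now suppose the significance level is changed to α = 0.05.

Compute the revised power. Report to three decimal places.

δ = d·√n = 0.69 × √10 = 2.1820 (unchanged). New critical value: z_{0.025} = 1.960.
Revised power = Φ(δ − 1.960) + Φ(−δ − 1.960) = Φ(0.222) + Φ(-4.142) = 0.5878 + 0.0000 = 0.5879.

Power ≈ 0.588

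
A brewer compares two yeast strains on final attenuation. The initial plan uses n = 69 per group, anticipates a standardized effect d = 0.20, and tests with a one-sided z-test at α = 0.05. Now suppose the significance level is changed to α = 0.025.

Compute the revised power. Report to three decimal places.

Power ≈ 0.216

δ = d·√(n/2) = 0.20 × √(69/2) = 1.1747 (unchanged). New critical value: z_{0.025} = 1.960.
Revised power = Φ(δ − 1.960) = Φ(-0.785) = 0.2162.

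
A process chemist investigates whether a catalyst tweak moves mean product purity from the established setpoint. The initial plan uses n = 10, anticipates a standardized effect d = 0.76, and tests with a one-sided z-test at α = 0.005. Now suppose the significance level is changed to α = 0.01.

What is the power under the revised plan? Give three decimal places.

Power ≈ 0.531

δ = d·√n = 0.76 × √10 = 2.4033 (unchanged). New critical value: z_{0.01} = 2.326.
Revised power = P(Z > 2.326 − δ) = Φ(0.077) = 0.5307.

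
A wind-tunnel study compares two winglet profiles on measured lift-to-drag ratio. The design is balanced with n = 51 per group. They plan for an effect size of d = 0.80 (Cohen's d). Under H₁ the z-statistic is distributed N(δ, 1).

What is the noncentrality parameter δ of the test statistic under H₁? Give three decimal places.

δ = d·√(n/2) = 0.80 × √(51/2) = 4.0398

δ ≈ 4.040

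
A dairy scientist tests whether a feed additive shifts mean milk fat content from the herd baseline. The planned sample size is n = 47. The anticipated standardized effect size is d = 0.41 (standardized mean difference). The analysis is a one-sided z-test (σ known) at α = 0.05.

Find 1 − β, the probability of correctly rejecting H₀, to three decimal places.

Power ≈ 0.878

Noncentrality parameter: δ = d·√n = 0.41 × √47 = 2.8108
One-sided α = 0.05 → critical value z_{0.05} = 1.645.
Power = P(Z > 1.645 − δ) = Φ(1.166) = 0.8782.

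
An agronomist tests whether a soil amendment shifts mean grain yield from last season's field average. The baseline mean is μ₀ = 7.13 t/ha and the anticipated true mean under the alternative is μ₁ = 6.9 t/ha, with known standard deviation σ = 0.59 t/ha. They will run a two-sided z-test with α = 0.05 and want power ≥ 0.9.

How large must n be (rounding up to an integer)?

n = 70

Standardized effect: d = |μ₁ − μ₀| / σ = |6.9 − 7.13| / 0.59 = 0.3898
Set Φ(δ − 1.960) = 0.9; then δ − 1.960 = Φ⁻¹(0.9) = 1.282, giving δ = 3.242.
(For δ > 0 the lower-tail rejection region contributes negligibly to power, so the one-term inversion is standard.)
δ = d·√n ⇒ n = (δ/d)² = (3.242 / 0.3898)² = 69.14.
Round up to the next whole unit.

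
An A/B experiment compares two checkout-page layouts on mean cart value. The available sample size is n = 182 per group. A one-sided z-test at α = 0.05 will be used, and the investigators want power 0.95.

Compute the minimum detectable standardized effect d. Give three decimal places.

d ≈ 0.345

Required noncentrality: δ = z_{0.05} + z_{0.05} = 1.645 + 1.645 = 3.290.
δ = d·√(n/2) ⇒ d = δ/√(n/2) = 3.290/√(182/2) = 0.3449.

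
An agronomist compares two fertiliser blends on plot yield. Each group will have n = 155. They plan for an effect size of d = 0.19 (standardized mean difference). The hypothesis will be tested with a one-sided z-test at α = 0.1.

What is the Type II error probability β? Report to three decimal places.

β ≈ 0.348

Noncentrality parameter: δ = d·√(n/2) = 0.19 × √(155/2) = 1.6726
One-sided α = 0.1 → critical value z_{0.1} = 1.282.
Power = Φ(δ − 1.282) = Φ(0.391) = 0.6521.
Type II error: β = 1 − power = 1 − 0.6521 = 0.3479.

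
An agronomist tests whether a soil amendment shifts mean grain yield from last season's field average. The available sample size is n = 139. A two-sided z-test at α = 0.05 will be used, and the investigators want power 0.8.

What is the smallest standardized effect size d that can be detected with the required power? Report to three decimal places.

d ≈ 0.238

Need Φ(δ − 1.960) = 0.8, so δ = 1.960 + 0.842 = 2.802.
(Lower-tail contribution to power is negligible for δ > 0.)
δ = d·√n ⇒ d = δ/√n = 2.802/√139 = 0.2376.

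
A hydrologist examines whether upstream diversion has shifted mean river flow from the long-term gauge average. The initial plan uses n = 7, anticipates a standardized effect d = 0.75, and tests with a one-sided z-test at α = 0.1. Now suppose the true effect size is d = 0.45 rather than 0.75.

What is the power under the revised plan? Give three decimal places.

With d = 0.45: δ = d·√n = 0.45 × √7 = 1.1906. Critical value z_{0.1} = 1.282.
Revised power = Φ(δ − 1.282) = Φ(-0.091) = 0.4638.

Power ≈ 0.464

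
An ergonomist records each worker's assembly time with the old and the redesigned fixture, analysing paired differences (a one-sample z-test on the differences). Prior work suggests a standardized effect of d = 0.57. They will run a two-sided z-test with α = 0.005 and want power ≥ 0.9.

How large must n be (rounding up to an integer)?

n = 52

Set Φ(δ − 2.807) = 0.9; then δ − 2.807 = Φ⁻¹(0.9) = 1.282, giving δ = 4.089.
(The Φ(−δ − z_{α/2}) term is vanishingly small for δ > 0 and is dropped in the standard sample-size formula.)
δ = d·√n ⇒ n = (δ/d)² = (4.089 / 0.57)² = 51.45.
Rounding up, n = 52.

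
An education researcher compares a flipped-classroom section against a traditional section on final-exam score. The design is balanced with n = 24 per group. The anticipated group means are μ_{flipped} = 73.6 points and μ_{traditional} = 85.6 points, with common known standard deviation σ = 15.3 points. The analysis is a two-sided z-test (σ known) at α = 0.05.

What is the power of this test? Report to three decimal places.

Standardized effect: d = |μ_{flipped} − μ_{traditional}| / σ = |73.6 − 85.6| / 15.3 = 0.7843
Noncentrality parameter: δ = d·√(n/2) = 0.7843 × √(24/2) = 2.7169
Two-sided α = 0.05 → critical value z_{0.025} = 1.960.
Power = Φ(δ − 1.960) + Φ(−δ − 1.960) = Φ(0.757) + Φ(-4.677) = 0.7755 + 0.0000 = 0.7755.

Power ≈ 0.775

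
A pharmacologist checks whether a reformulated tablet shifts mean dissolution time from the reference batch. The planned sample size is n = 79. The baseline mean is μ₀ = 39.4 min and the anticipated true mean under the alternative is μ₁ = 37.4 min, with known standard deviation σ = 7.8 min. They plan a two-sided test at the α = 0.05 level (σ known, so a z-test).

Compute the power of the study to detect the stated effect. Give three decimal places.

Power ≈ 0.625

Standardized effect: d = |μ₁ − μ₀| / σ = |37.4 − 39.4| / 7.8 = 0.2564
Noncentrality parameter: δ = d·√n = 0.2564 × √79 = 2.2790
Critical value for a two-sided test at α = 0.05: z_{α/2} = 1.960.
Power = Φ(δ − 1.960) + Φ(−δ − 1.960) = Φ(0.319) + Φ(-4.239) = 0.6252 + 0.0000 = 0.6252.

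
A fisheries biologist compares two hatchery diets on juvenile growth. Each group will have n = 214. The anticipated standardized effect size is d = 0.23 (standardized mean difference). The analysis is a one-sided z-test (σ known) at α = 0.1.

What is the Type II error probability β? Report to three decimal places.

β ≈ 0.136

Noncentrality parameter: λ = d·√(n/2) = 0.23 × √(214/2) = 2.3791
One-sided α = 0.1 → critical value z_{0.1} = 1.282.
Power = P(Z > 1.282 − λ) = Φ(1.098) = 0.8638.
Type II error: β = 1 − power = 1 − 0.8638 = 0.1362.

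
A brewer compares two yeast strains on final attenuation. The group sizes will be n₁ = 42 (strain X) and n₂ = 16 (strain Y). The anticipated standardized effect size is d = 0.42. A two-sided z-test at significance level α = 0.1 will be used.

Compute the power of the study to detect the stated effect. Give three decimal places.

Noncentrality parameter: δ = d / √(1/n₁ + 1/n₂) = 0.42 / √(1/42 + 1/16) = 1.4296
Two-sided α = 0.1 → critical value z_{0.05} = 1.645.
Power = Φ(δ − 1.645) + Φ(−δ − 1.645) = Φ(-0.215) + Φ(-3.074) = 0.4148 + 0.0011 = 0.4158.

Power ≈ 0.416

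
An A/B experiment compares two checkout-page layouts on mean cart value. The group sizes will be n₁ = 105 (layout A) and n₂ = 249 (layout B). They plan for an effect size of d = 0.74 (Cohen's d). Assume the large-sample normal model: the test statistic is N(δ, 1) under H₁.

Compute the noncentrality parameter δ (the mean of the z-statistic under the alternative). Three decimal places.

δ ≈ 6.360

δ = d / √(1/n₁ + 1/n₂) = 0.74 / √(1/105 + 1/249) = 6.3595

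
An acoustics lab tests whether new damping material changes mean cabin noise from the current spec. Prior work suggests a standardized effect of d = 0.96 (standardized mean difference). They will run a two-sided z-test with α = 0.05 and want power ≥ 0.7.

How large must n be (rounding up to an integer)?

For power 0.7 need Φ(δ − z_{0.025}) = 0.7, so δ = z_{0.025} + z_{0.30} = 1.960 + 0.524 = 2.484.
(For δ > 0 the lower-tail rejection region contributes negligibly to power, so the one-term inversion is standard.)
δ = d·√n ⇒ n = (δ/d)² = (2.484 / 0.96)² = 6.70.
Rounding up, n = 7.

n = 7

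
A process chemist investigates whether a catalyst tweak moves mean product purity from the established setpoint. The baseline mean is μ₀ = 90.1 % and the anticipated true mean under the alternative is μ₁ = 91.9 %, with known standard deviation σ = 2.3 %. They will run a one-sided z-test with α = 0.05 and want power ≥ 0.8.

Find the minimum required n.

n = 11

Standardized effect: d = |μ₁ − μ₀| / σ = |91.9 − 90.1| / 2.3 = 0.7826
For power 0.8 need Φ(δ − z_{0.05}) = 0.8, so δ = z_{0.05} + z_{0.20} = 1.645 + 0.842 = 2.486.
δ = d·√n ⇒ n = (δ/d)² = (2.486 / 0.7826)² = 10.09.
Round up to the next whole unit.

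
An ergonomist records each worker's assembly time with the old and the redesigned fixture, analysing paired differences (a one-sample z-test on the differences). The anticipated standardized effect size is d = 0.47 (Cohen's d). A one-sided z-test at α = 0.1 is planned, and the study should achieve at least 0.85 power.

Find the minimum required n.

Set Φ(δ − 1.282) = 0.85; then δ − 1.282 = Φ⁻¹(0.85) = 1.036, giving δ = 2.318.
δ = d·√n ⇒ n = (δ/d)² = (2.318 / 0.47)² = 24.32.
Round up to the next whole unit.

n = 25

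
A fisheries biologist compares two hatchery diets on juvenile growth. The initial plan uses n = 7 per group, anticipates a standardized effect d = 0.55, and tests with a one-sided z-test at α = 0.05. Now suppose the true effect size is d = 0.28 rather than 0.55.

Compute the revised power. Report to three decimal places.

Power ≈ 0.131

With d = 0.28: δ = d·√(n/2) = 0.28 × √(7/2) = 0.5238. Critical value z_{0.05} = 1.645.
Revised power = P(Z > 1.645 − δ) = Φ(-1.121) = 0.1311.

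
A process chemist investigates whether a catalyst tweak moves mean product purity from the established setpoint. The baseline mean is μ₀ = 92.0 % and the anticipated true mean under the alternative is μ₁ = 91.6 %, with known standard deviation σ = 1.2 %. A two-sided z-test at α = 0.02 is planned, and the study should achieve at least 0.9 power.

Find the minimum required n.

Standardized effect: d = |μ₁ − μ₀| / σ = |91.6 − 92.0| / 1.2 = 0.3333
Set Φ(δ − 2.326) = 0.9; then δ − 2.326 = Φ⁻¹(0.9) = 1.282, giving δ = 3.608.
(Ignoring the negligible lower-tail rejection probability gives the usual closed-form inversion.)
δ = d·√n ⇒ n = (δ/d)² = (3.608 / 0.3333)² = 117.15.
Round up to the next whole unit.

n = 118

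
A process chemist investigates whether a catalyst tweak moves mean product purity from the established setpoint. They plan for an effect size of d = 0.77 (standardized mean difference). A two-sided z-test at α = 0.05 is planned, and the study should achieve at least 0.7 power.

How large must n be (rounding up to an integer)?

n = 11

For power 0.7 need Φ(δ − z_{0.025}) = 0.7, so δ = z_{0.025} + z_{0.30} = 1.960 + 0.524 = 2.484.
(Ignoring the negligible lower-tail rejection probability gives the usual closed-form inversion.)
δ = d·√n ⇒ n = (δ/d)² = (2.484 / 0.77)² = 10.41.
Rounding up, n = 11.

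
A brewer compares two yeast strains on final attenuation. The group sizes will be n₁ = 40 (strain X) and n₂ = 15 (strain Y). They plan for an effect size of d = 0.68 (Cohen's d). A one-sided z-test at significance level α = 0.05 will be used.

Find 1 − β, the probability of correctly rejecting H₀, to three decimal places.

Power ≈ 0.726

Noncentrality parameter: δ = d / √(1/n₁ + 1/n₂) = 0.68 / √(1/40 + 1/15) = 2.2460
One-sided α = 0.05 → critical value z_{0.05} = 1.645.
Power = Φ(δ − 1.645) = Φ(0.601) = 0.7261.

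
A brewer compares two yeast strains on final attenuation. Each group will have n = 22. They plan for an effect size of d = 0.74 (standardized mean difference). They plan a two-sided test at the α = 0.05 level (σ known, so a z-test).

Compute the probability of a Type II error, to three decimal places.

β ≈ 0.311

Noncentrality parameter: δ = d·√(n/2) = 0.74 × √(22/2) = 2.4543
Two-sided α = 0.05 → critical value z_{0.025} = 1.960.
Power = Φ(δ − 1.960) + Φ(−δ − 1.960) = Φ(0.494) + Φ(-4.414) = 0.6895 + 0.0000 = 0.6895.
Type II error: β = 1 − power = 1 − 0.6895 = 0.3105.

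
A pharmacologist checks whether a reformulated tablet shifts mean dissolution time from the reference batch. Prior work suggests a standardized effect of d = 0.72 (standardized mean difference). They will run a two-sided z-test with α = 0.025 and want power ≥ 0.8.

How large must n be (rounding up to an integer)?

Set Φ(δ − 2.241) = 0.8; then δ − 2.241 = Φ⁻¹(0.8) = 0.842, giving δ = 3.083.
(For δ > 0 the lower-tail rejection region contributes negligibly to power, so the one-term inversion is standard.)
δ = d·√n ⇒ n = (δ/d)² = (3.083 / 0.72)² = 18.34.
Rounding up, n = 19.

n = 19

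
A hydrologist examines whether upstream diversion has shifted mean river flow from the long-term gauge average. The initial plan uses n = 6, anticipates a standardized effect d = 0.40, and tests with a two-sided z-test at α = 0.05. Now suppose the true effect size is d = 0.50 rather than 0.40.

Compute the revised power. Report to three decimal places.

Power ≈ 0.232

With d = 0.50: δ = d·√n = 0.50 × √6 = 1.2247. Critical value z_{0.025} = 1.960.
Revised power = Φ(δ − 1.960) + Φ(−δ − 1.960) = Φ(-0.735) + Φ(-3.185) = 0.2311 + 0.0007 = 0.2318.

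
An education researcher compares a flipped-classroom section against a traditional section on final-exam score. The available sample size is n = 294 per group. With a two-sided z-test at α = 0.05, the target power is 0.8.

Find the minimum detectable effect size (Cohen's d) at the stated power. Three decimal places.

d ≈ 0.231

Required noncentrality: δ = z_{0.025} + z_{0.20} = 1.960 + 0.842 = 2.802.
(Lower-tail contribution to power is negligible for δ > 0.)
δ = d·√(n/2) ⇒ d = δ/√(n/2) = 2.802/√(294/2) = 0.2311.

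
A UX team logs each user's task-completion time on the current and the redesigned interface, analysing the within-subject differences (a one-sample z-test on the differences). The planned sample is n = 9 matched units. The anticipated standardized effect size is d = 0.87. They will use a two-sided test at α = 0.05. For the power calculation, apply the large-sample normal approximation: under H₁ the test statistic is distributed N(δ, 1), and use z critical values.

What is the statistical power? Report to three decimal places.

Power ≈ 0.742

Noncentrality parameter: δ = d·√n = 0.87 × √9 = 2.6100
Critical value for a two-sided test at α = 0.05: z_{α/2} = 1.960.
Power = Φ(δ − 1.960) + Φ(−δ − 1.960) = Φ(0.650) + Φ(-4.570) = 0.7422 + 0.0000 = 0.7422.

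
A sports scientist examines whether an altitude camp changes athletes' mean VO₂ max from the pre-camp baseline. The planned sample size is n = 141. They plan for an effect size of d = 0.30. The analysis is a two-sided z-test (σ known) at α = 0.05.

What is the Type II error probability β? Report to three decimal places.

Noncentrality parameter: δ = d·√n = 0.30 × √141 = 3.5623
Two-sided α = 0.05 → critical value z_{0.025} = 1.960.
Power = Φ(δ − 1.960) + Φ(−δ − 1.960) = Φ(1.602) + Φ(-5.522) = 0.9455 + 0.0000 = 0.9455.
Type II error: β = 1 − power = 1 − 0.9455 = 0.0545.

β ≈ 0.055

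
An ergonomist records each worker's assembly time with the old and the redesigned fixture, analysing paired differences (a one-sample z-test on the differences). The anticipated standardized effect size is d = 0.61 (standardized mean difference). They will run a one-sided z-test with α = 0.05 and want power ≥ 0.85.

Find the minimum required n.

n = 20

Set Φ(δ − 1.645) = 0.85; then δ − 1.645 = Φ⁻¹(0.85) = 1.036, giving δ = 2.681.
δ = d·√n ⇒ n = (δ/d)² = (2.681 / 0.61)² = 19.32.
Round up to the next whole unit.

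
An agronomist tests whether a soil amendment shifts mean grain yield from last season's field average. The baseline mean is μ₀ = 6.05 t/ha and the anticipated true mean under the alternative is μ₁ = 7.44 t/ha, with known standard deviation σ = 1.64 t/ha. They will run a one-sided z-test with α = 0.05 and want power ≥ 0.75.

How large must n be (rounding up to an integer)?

n = 8

Standardized effect: d = |μ₁ − μ₀| / σ = |7.44 − 6.05| / 1.64 = 0.8476
Set Φ(δ − 1.645) = 0.75; then δ − 1.645 = Φ⁻¹(0.75) = 0.674, giving δ = 2.319.
δ = d·√n ⇒ n = (δ/d)² = (2.319 / 0.8476)² = 7.49.
Round up to the next whole unit.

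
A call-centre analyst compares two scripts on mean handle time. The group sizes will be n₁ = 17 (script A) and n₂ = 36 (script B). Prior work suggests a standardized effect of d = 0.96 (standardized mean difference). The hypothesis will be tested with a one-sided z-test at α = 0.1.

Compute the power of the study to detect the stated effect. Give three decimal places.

Power ≈ 0.976

Noncentrality parameter: δ = d / √(1/n₁ + 1/n₂) = 0.96 / √(1/17 + 1/36) = 3.2622
Critical value for a one-sided test at α = 0.1: z_α = 1.282.
Power = Φ(δ − 1.282) = Φ(1.981) = 0.9762.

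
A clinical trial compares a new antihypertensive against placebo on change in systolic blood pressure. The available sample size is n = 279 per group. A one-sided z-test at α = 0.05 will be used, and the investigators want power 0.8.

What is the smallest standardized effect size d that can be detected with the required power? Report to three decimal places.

d ≈ 0.211

Required noncentrality: δ = z_{0.05} + z_{0.20} = 1.645 + 0.842 = 2.486.
δ = d·√(n/2) ⇒ d = δ/√(n/2) = 2.486/√(279/2) = 0.2105.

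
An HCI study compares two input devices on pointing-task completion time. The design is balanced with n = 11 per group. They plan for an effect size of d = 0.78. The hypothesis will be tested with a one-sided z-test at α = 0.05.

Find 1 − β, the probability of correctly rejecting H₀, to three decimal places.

Noncentrality parameter: δ = d·√(n/2) = 0.78 × √(11/2) = 1.8293
Critical value for a one-sided test at α = 0.05: z_α = 1.645.
Power = Φ(δ − 1.645) = Φ(0.184) = 0.5732.

Power ≈ 0.573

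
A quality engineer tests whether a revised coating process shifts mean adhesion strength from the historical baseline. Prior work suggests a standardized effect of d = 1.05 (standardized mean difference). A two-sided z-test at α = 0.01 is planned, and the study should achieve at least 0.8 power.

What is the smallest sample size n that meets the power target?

n = 11

Set Φ(δ − 2.576) = 0.8; then δ − 2.576 = Φ⁻¹(0.8) = 0.842, giving δ = 3.417.
(Ignoring the negligible lower-tail rejection probability gives the usual closed-form inversion.)
δ = d·√n ⇒ n = (δ/d)² = (3.417 / 1.05)² = 10.59.
Rounding up, n = 11.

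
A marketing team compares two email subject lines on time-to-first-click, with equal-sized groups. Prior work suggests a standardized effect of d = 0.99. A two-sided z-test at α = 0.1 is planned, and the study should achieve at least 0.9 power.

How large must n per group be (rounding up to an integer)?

For power 0.9 need Φ(δ − z_{0.05}) = 0.9, so δ = z_{0.05} + z_{0.10} = 1.645 + 1.282 = 2.926.
(Ignoring the negligible lower-tail rejection probability gives the usual closed-form inversion.)
δ = d·√(n/2) ⇒ n = 2(δ/d)² = 2 × (2.926 / 0.99)² = 17.48.
Rounding up, n = 18 per group.

n = 18 per group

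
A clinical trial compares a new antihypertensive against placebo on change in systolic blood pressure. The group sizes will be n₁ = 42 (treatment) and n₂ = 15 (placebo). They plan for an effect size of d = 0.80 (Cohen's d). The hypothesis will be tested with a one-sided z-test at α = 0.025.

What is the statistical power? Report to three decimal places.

Noncentrality parameter: δ = d / √(1/n₁ + 1/n₂) = 0.80 / √(1/42 + 1/15) = 2.6596
One-sided α = 0.025 → critical value z_{0.025} = 1.960.
Power = P(Z > 1.960 − δ) = Φ(0.700) = 0.7579.

Power ≈ 0.758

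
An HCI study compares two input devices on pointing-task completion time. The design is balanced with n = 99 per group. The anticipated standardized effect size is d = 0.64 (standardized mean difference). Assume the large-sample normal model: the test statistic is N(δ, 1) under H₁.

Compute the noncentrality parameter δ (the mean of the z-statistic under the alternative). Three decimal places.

The noncentrality parameter scales effect size by the design's sample-size factor: δ = d·√(n/2) = 0.64 × √(99/2) = 4.5028

δ ≈ 4.503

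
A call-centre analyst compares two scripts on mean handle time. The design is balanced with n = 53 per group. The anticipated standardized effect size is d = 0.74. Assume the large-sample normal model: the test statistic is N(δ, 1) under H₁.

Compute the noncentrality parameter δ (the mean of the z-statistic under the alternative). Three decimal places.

δ ≈ 3.809

δ = d·√(n/2) = 0.74 × √(53/2) = 3.8094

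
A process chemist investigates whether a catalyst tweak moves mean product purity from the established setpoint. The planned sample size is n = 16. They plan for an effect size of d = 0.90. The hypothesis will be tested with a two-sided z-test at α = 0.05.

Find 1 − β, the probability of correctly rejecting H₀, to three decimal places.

Power ≈ 0.950

Noncentrality parameter: δ = d·√n = 0.90 × √16 = 3.6000
Critical value for a two-sided test at α = 0.05: z_{α/2} = 1.960.
Power = Φ(δ − 1.960) + Φ(−δ − 1.960) = Φ(1.640) + Φ(-5.560) = 0.9495 + 0.0000 = 0.9495.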